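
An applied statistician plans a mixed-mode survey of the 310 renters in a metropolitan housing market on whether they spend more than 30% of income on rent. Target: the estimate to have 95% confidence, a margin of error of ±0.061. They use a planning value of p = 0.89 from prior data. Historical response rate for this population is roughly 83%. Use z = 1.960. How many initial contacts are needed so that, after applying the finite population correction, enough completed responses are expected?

Completed interviews needed (unadjusted): n₀ = 1.960² × 0.0979 / 0.061² ≈ 101.07 → 102.
FPC for N = 310: n = 102 / (1 + 101/310) = 102 / 1.3258 ≈ 76.93 → 77.
At an 83% response rate, contacts needed = 77 / 0.83 ≈ 92.77 → 93.

93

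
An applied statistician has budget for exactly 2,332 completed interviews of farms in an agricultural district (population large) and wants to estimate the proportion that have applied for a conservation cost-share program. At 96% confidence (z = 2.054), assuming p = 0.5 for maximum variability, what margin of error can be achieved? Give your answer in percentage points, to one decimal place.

2.1

SE(p̂) = √[p(1−p)/n] = √[0.2500/2332] = 0.01035.
E = z × SE = 2.054 × 0.01035 = 0.02127, or 2.1 percentage points.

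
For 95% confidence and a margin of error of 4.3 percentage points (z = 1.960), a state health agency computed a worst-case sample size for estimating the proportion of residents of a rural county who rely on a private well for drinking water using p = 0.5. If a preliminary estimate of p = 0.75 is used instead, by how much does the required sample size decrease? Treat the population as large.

130

Conservative (p = 0.5): n = 1.960² × 0.25 / 0.043² ≈ 519.42 → 520.
Using p = 0.75: p(1−p) = 0.1875, so n = 1.960² × 0.1875 / 0.043² ≈ 389.56 → 390.
Reduction: 520 − 390 = 130.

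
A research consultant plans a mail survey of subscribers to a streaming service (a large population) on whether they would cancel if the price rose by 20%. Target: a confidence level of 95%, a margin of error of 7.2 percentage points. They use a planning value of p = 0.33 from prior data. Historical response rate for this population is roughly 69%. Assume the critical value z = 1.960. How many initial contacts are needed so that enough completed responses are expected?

238

Completed interviews needed: n₀ = 1.960² × 0.2211 / 0.072² ≈ 163.85 → 164.
At a 69% response rate, contacts needed = 164 / 0.69 ≈ 237.68 → 238.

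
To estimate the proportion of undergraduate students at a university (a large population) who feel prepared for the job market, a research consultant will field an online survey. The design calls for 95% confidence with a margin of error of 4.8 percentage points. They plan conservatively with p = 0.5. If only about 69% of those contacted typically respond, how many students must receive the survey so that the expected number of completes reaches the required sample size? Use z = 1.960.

Completed interviews needed: n₀ = 1.960² × 0.2500 / 0.048² ≈ 416.84 → 417.
At a 69% response rate, contacts needed = 417 / 0.69 ≈ 604.35 → 605.

605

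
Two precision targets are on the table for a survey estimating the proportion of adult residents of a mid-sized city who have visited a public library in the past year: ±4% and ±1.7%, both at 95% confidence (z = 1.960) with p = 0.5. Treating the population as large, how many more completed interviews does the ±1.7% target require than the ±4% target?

At ±4%: n = 1.960² × 0.2500 / 0.040² ≈ 600.25 → 601.
At ±1.7%: n = 1.960² × 0.2500 / 0.017² ≈ 3323.18 → 3324.
Additional respondents: 3324 − 601 = 2723.

2723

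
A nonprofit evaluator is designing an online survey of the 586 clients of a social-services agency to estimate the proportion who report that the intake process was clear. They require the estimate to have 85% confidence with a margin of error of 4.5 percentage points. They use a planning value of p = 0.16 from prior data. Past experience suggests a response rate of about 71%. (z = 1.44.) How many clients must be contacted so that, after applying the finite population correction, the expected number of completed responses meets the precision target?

158

Completed interviews needed (unadjusted): n₀ = 1.44² × 0.1344 / 0.045² ≈ 137.63 → 138.
FPC for N = 586: n = 138 / (1 + 137/586) = 138 / 1.2338 ≈ 111.85 → 112.
At a 71% response rate, contacts needed = 112 / 0.71 ≈ 157.75 → 158.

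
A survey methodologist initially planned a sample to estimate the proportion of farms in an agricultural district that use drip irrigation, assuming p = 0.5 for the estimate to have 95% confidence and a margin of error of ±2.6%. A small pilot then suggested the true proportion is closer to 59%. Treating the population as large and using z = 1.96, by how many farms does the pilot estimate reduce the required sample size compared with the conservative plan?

46

Conservative (p = 0.5): n = 1.96² × 0.25 / 0.026² ≈ 1420.71 → 1421.
Using p = 0.59: p(1−p) = 0.2419, so n = 1.96² × 0.2419 / 0.026² ≈ 1374.68 → 1375.
Reduction: 1421 − 1375 = 46.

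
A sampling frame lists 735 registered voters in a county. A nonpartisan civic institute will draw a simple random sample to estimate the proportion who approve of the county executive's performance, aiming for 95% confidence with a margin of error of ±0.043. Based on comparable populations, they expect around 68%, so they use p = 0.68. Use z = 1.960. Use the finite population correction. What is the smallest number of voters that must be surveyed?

Unadjusted: n₀ = 1.960² × 0.68 × 0.32 / 0.043² ≈ 452.10, so n₀ = 453.
Finite population correction with N = 735: n = n₀ / (1 + (n₀−1)/N) = 453 / (1 + 452/735) = 453 / 1.6150 ≈ 280.50.
Rounding up, n = 281.

281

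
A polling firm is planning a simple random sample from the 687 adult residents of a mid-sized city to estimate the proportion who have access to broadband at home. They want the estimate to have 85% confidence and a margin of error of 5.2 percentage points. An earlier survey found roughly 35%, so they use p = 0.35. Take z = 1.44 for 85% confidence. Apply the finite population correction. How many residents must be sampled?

140

Unadjusted: n₀ = 1.44² × 0.35 × 0.65 / 0.052² ≈ 174.46, so n₀ = 175.
Finite population correction with N = 687: n = n₀ / (1 + (n₀−1)/N) = 175 / (1 + 174/687) = 175 / 1.2533 ≈ 139.63.
Rounding up, n = 140.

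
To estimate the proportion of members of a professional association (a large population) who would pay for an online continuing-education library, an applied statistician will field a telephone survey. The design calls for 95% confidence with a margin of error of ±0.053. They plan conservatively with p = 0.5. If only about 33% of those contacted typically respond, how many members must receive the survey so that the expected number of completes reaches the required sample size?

1037

For 95% confidence, z = 1.960.
Completed interviews needed: n₀ = 1.960² × 0.2500 / 0.053² ≈ 341.90 → 342.
At a 33% response rate, contacts needed = 342 / 0.33 ≈ 1036.36 → 1037.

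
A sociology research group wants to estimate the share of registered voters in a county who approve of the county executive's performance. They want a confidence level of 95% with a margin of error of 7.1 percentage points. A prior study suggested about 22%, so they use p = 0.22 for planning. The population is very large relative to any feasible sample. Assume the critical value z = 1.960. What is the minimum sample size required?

With p = 0.22, p(1−p) = 0.1716.
n = z²·p(1−p)/E² = 1.960² × 0.1716 / 0.071² = 3.8416 × 0.1716 / 0.005041 ≈ 130.77.
Rounding up gives n = 131.

131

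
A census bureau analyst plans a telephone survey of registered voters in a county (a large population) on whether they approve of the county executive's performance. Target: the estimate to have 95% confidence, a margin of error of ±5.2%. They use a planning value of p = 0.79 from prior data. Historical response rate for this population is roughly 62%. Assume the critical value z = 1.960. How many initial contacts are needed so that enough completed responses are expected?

381

Completed interviews needed: n₀ = 1.960² × 0.1659 / 0.052² ≈ 235.70 → 236.
At a 62% response rate, contacts needed = 236 / 0.62 ≈ 380.65 → 381.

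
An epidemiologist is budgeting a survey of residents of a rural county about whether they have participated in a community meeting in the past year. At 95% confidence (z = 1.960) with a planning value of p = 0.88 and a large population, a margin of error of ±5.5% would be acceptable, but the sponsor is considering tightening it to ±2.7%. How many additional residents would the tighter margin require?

At ±5.5%: n = 1.960² × 0.1056 / 0.055² ≈ 134.11 → 135.
At ±2.7%: n = 1.960² × 0.1056 / 0.027² ≈ 556.48 → 557.
Additional respondents: 557 − 135 = 422.

422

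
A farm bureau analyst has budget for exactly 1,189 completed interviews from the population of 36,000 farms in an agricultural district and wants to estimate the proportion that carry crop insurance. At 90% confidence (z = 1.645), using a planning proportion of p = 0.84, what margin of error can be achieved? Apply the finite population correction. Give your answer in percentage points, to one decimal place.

1.7

Finite-population factor: (N−n)/(N−1) = (36000−1189)/(36000−1) = 0.9670.
SE(p̂) = √[p(1−p)/n · (N−n)/(N−1)] = √[0.1344/1189 × 0.9670] = 0.01045.
E = z × SE = 1.645 × 0.01045 = 0.01720 ≈ 1.7 percentage points.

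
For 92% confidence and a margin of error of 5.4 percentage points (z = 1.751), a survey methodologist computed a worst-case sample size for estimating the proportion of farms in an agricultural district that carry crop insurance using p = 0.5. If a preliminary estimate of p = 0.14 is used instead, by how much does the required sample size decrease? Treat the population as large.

136

Conservative (p = 0.5): n = 1.751² × 0.25 / 0.054² ≈ 262.86 → 263.
Using p = 0.14: p(1−p) = 0.1204, so n = 1.751² × 0.1204 / 0.054² ≈ 126.59 → 127.
Reduction: 263 − 127 = 136.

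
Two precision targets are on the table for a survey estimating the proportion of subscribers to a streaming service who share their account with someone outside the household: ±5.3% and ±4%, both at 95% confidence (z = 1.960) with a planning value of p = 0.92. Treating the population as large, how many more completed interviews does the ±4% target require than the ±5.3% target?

At ±5.3%: n = 1.960² × 0.0736 / 0.053² ≈ 100.66 → 101.
At ±4%: n = 1.960² × 0.0736 / 0.040² ≈ 176.71 → 177.
Additional respondents: 177 − 101 = 76.

76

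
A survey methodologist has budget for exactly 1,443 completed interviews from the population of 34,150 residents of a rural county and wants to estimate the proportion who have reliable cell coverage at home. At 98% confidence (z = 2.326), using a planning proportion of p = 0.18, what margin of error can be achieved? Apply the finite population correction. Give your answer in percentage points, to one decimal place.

Finite-population factor: (N−n)/(N−1) = (34150−1443)/(34150−1) = 0.9578.
SE(p̂) = √[p(1−p)/n · (N−n)/(N−1)] = √[0.1476/1443 × 0.9578] = 0.00990.
E = z × SE = 2.326 × 0.00990 = 0.02302 ≈ 2.3 percentage points.

2.3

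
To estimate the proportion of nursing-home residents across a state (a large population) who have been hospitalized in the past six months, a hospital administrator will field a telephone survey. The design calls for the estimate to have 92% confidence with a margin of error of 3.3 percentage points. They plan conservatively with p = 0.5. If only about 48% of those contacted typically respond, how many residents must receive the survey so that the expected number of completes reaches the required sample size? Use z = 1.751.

Completed interviews needed: n₀ = 1.751² × 0.2500 / 0.033² ≈ 703.86 → 704.
At a 48% response rate, contacts needed = 704 / 0.48 ≈ 1466.67 → 1467.

1467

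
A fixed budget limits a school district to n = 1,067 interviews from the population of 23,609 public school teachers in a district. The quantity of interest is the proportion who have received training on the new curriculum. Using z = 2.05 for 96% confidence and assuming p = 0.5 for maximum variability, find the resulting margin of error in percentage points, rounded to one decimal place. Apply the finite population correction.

3.1

Finite-population factor: (N−n)/(N−1) = (23609−1067)/(23609−1) = 0.9548.
SE(p̂) = √[p(1−p)/n · (N−n)/(N−1)] = √[0.2500/1067 × 0.9548] = 0.01496.
E = z × SE = 2.05 × 0.01496 = 0.03066 ≈ 3.1 percentage points.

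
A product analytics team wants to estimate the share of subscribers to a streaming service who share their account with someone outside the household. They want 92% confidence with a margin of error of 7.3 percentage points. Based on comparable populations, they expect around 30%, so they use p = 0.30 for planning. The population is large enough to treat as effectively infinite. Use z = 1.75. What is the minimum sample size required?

With p = 0.30, p(1−p) = 0.2100.
n = z²·p(1−p)/E² = 1.75² × 0.2100 / 0.073² = 3.0625 × 0.2100 / 0.005329 ≈ 120.68.
Rounding up gives n = 121.

121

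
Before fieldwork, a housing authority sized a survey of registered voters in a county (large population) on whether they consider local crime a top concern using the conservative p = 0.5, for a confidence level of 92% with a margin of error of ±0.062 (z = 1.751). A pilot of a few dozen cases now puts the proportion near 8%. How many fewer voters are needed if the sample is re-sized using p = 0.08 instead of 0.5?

Conservative (p = 0.5): n = 1.751² × 0.25 / 0.062² ≈ 199.40 → 200.
Using p = 0.08: p(1−p) = 0.0736, so n = 1.751² × 0.0736 / 0.062² ≈ 58.70 → 59.
Reduction: 200 − 59 = 141.

141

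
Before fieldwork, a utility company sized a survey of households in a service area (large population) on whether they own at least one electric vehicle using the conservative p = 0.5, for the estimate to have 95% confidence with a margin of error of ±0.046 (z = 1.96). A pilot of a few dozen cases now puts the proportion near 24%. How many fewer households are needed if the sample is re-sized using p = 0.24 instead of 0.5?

Conservative (p = 0.5): n = 1.96² × 0.25 / 0.046² ≈ 453.88 → 454.
Using p = 0.24: p(1−p) = 0.1824, so n = 1.96² × 0.1824 / 0.046² ≈ 331.15 → 332.
Reduction: 454 − 332 = 122.

122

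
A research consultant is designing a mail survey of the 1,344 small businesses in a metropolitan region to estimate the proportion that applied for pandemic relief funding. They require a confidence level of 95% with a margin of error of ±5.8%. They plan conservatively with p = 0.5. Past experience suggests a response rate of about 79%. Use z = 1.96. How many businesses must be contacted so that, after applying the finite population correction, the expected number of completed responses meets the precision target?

Completed interviews needed (unadjusted): n₀ = 1.96² × 0.2500 / 0.058² ≈ 285.49 → 286.
FPC for N = 1,344: n = 286 / (1 + 285/1344) = 286 / 1.2121 ≈ 235.96 → 236.
At a 79% response rate, contacts needed = 236 / 0.79 ≈ 298.73 → 299.

299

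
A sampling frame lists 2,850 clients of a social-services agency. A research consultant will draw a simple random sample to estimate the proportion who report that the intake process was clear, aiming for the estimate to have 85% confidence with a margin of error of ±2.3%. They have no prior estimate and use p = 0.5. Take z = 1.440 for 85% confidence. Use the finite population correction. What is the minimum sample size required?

Unadjusted: n₀ = 1.440² × 0.50 × 0.50 / 0.023² ≈ 979.96, so n₀ = 980.
Finite population correction with N = 2,850: n = n₀ / (1 + (n₀−1)/N) = 980 / (1 + 979/2850) = 980 / 1.3435 ≈ 729.43.
Rounding up, n = 730.

730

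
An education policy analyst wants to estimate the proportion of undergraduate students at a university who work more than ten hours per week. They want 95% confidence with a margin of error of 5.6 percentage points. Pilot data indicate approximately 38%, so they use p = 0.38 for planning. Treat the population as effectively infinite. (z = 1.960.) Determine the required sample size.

289

With p = 0.38, p(1−p) = 0.2356.
n = z²·p(1−p)/E² = 1.960² × 0.2356 / 0.056² = 3.8416 × 0.2356 / 0.003136 ≈ 288.61.
Rounding up gives n = 289.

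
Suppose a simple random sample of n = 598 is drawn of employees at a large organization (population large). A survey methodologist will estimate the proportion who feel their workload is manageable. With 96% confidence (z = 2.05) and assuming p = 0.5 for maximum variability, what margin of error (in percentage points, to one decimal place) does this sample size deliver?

SE(p̂) = √[p(1−p)/n] = √[0.2500/598] = 0.02045.
E = z × SE = 2.05 × 0.02045 = 0.04192, or 4.2 percentage points.

4.2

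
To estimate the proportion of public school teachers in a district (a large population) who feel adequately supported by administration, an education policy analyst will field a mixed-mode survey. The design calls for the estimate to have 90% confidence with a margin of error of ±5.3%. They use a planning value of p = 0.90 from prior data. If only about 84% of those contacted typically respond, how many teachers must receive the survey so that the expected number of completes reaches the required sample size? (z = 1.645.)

104

Completed interviews needed: n₀ = 1.645² × 0.0900 / 0.053² ≈ 86.70 → 87.
At an 84% response rate, contacts needed = 87 / 0.84 ≈ 103.57 → 104.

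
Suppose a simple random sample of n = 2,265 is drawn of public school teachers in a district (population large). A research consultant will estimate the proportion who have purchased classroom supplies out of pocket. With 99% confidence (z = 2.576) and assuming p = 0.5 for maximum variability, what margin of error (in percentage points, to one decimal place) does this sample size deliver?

SE(p̂) = √[p(1−p)/n] = √[0.2500/2265] = 0.01051.
E = z × SE = 2.576 × 0.01051 = 0.02706, or 2.7 percentage points.

2.7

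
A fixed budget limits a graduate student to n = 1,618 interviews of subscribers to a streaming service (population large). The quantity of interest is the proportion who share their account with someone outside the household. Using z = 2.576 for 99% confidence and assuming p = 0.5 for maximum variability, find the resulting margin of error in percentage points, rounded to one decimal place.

3.2

SE(p̂) = √[p(1−p)/n] = √[0.2500/1618] = 0.01243.
E = z × SE = 2.576 × 0.01243 = 0.03202, or 3.2 percentage points.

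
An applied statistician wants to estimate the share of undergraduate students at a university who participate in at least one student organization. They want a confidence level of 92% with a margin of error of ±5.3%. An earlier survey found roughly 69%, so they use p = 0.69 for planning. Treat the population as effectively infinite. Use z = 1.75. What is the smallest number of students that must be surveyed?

With p = 0.69, p(1−p) = 0.2139.
n = z²·p(1−p)/E² = 1.75² × 0.2139 / 0.053² = 3.0625 × 0.2139 / 0.002809 ≈ 233.20.
Rounding up gives n = 234.

234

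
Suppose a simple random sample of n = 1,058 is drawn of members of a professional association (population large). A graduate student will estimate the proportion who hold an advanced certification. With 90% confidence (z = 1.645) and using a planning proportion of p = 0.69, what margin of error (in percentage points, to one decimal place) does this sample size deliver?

SE(p̂) = √[p(1−p)/n] = √[0.2139/1058] = 0.01422.
E = z × SE = 1.645 × 0.01422 = 0.02339, or 2.3 percentage points.

2.3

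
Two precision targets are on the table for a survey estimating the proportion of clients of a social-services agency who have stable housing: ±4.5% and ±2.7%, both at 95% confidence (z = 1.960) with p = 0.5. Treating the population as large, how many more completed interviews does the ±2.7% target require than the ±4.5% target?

843

At ±4.5%: n = 1.960² × 0.2500 / 0.045² ≈ 474.27 → 475.
At ±2.7%: n = 1.960² × 0.2500 / 0.027² ≈ 1317.42 → 1318.
Additional respondents: 1318 − 475 = 843.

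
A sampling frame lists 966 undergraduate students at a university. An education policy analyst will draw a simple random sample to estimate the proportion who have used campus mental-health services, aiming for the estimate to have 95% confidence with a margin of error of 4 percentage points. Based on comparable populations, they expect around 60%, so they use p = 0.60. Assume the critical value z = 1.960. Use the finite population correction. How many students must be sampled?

362

Unadjusted: n₀ = 1.960² × 0.60 × 0.40 / 0.040² ≈ 576.24, so n₀ = 577.
Finite population correction with N = 966: n = n₀ / (1 + (n₀−1)/N) = 577 / (1 + 576/966) = 577 / 1.5963 ≈ 361.47.
Rounding up, n = 362.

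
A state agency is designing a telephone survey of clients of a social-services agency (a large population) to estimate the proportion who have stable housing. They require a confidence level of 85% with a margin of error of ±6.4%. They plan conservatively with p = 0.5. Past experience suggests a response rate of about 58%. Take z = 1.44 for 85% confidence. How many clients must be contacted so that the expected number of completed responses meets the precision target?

219

Completed interviews needed: n₀ = 1.44² × 0.2500 / 0.064² ≈ 126.56 → 127.
At a 58% response rate, contacts needed = 127 / 0.58 ≈ 218.97 → 219.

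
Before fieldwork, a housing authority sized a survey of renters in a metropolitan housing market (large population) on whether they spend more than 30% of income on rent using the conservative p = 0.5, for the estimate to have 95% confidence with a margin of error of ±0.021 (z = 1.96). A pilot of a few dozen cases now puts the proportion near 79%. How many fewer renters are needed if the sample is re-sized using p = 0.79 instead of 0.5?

Conservative (p = 0.5): n = 1.96² × 0.25 / 0.021² ≈ 2177.78 → 2178.
Using p = 0.79: p(1−p) = 0.1659, so n = 1.96² × 0.1659 / 0.021² ≈ 1445.17 → 1446.
Reduction: 2178 − 1446 = 732.

732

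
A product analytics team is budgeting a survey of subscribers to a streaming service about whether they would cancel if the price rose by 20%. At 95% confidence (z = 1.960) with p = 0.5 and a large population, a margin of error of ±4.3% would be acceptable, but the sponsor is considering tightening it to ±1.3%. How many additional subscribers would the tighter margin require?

At ±4.3%: n = 1.960² × 0.2500 / 0.043² ≈ 519.42 → 520.
At ±1.3%: n = 1.960² × 0.2500 / 0.013² ≈ 5682.84 → 5683.
Additional respondents: 5683 − 520 = 5163.

5163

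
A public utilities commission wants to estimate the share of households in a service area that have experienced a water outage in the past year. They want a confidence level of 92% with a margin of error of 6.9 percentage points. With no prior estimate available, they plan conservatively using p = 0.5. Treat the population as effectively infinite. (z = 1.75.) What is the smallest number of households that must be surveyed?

161

With p = 0.5, p(1−p) = 0.25.
n = z²·p(1−p)/E² = 1.75² × 0.2500 / 0.069² = 3.0625 × 0.2500 / 0.004761 ≈ 160.81.
Rounding up gives n = 161.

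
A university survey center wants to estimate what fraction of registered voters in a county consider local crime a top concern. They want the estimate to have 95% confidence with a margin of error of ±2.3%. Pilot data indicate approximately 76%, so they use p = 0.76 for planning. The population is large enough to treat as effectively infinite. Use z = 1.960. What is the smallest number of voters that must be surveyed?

1325

With p = 0.76, p(1−p) = 0.1824.
n = z²·p(1−p)/E² = 1.960² × 0.1824 / 0.023² = 3.8416 × 0.1824 / 0.000529 ≈ 1324.59.
Rounding up gives n = 1325.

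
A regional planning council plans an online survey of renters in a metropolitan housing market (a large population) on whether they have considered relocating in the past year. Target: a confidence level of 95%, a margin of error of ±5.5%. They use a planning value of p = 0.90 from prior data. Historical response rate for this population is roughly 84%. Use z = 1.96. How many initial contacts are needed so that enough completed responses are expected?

137

Completed interviews needed: n₀ = 1.96² × 0.0900 / 0.055² ≈ 114.30 → 115.
At an 84% response rate, contacts needed = 115 / 0.84 ≈ 136.90 → 137.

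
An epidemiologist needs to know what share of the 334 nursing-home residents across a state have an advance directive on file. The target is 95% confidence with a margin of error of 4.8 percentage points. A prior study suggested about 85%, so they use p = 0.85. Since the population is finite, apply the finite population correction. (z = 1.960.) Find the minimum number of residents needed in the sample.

131

Unadjusted: n₀ = 1.960² × 0.85 × 0.15 / 0.048² ≈ 212.59, so n₀ = 213.
Finite population correction with N = 334: n = n₀ / (1 + (n₀−1)/N) = 213 / (1 + 212/334) = 213 / 1.6347 ≈ 130.30.
Rounding up, n = 131.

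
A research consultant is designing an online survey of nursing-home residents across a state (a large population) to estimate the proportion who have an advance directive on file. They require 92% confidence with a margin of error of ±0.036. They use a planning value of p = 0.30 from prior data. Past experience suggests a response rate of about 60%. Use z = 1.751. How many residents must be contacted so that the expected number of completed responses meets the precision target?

Completed interviews needed: n₀ = 1.751² × 0.2100 / 0.036² ≈ 496.81 → 497.
At a 60% response rate, contacts needed = 497 / 0.60 ≈ 828.33 → 829.

829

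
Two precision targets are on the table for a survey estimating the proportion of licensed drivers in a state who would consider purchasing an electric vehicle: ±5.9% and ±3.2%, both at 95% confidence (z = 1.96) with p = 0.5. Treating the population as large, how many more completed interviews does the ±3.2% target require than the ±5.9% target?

662

At ±5.9%: n = 1.96² × 0.2500 / 0.059² ≈ 275.90 → 276.
At ±3.2%: n = 1.96² × 0.2500 / 0.032² ≈ 937.89 → 938.
Additional respondents: 938 − 276 = 662.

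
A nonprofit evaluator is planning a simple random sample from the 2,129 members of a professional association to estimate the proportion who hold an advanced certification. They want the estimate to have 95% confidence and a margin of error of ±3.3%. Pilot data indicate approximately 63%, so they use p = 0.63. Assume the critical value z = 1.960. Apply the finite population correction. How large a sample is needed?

594

Unadjusted: n₀ = 1.960² × 0.63 × 0.37 / 0.033² ≈ 822.29, so n₀ = 823.
Finite population correction with N = 2,129: n = n₀ / (1 + (n₀−1)/N) = 823 / (1 + 822/2129) = 823 / 1.3861 ≈ 593.75.
Rounding up, n = 594.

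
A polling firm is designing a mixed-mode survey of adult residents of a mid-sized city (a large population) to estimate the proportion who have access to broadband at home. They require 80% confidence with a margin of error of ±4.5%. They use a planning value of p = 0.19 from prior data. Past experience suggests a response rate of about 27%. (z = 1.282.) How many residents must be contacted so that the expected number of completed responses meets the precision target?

463

Completed interviews needed: n₀ = 1.282² × 0.1539 / 0.045² ≈ 124.91 → 125.
At a 27% response rate, contacts needed = 125 / 0.27 ≈ 462.96 → 463.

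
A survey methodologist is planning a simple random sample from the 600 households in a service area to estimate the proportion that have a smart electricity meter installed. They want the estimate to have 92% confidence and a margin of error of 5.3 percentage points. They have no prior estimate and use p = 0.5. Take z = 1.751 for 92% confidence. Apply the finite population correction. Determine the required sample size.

Unadjusted: n₀ = 1.751² × 0.50 × 0.50 / 0.053² ≈ 272.87, so n₀ = 273.
Finite population correction with N = 600: n = n₀ / (1 + (n₀−1)/N) = 273 / (1 + 272/600) = 273 / 1.4533 ≈ 187.84.
Rounding up, n = 188.

188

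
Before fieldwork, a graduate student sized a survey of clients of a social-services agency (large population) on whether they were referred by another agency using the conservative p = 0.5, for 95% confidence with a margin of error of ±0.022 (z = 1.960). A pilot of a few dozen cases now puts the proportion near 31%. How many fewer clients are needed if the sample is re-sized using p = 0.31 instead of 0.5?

Conservative (p = 0.5): n = 1.960² × 0.25 / 0.022² ≈ 1984.30 → 1985.
Using p = 0.31: p(1−p) = 0.2139, so n = 1.960² × 0.2139 / 0.022² ≈ 1697.76 → 1698.
Reduction: 1985 − 1698 = 287.

287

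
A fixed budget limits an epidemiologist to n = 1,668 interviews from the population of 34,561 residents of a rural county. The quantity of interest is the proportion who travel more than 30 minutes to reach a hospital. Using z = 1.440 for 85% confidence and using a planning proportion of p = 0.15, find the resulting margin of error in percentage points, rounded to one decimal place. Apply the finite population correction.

1.2

Finite-population factor: (N−n)/(N−1) = (34561−1668)/(34561−1) = 0.9518.
SE(p̂) = √[p(1−p)/n · (N−n)/(N−1)] = √[0.1275/1668 × 0.9518] = 0.00853.
E = z × SE = 1.440 × 0.00853 = 0.01228 ≈ 1.2 percentage points.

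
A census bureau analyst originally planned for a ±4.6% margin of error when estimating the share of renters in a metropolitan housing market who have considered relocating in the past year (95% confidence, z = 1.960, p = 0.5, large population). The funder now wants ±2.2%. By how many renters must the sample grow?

1531

At ±4.6%: n = 1.960² × 0.2500 / 0.046² ≈ 453.88 → 454.
At ±2.2%: n = 1.960² × 0.2500 / 0.022² ≈ 1984.30 → 1985.
Additional respondents: 1985 − 454 = 1531.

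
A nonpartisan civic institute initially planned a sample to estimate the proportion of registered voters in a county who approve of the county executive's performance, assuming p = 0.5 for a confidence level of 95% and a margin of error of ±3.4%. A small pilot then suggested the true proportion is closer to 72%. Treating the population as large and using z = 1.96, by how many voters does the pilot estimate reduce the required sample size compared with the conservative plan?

161

Conservative (p = 0.5): n = 1.96² × 0.25 / 0.034² ≈ 830.80 → 831.
Using p = 0.72: p(1−p) = 0.2016, so n = 1.96² × 0.2016 / 0.034² ≈ 669.95 → 670.
Reduction: 831 − 670 = 161.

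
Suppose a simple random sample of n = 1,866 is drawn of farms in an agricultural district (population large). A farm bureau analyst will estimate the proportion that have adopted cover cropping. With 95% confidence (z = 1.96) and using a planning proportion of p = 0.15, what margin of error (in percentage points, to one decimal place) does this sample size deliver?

1.6

SE(p̂) = √[p(1−p)/n] = √[0.1275/1866] = 0.00827.
E = z × SE = 1.96 × 0.00827 = 0.01620, or 1.6 percentage points.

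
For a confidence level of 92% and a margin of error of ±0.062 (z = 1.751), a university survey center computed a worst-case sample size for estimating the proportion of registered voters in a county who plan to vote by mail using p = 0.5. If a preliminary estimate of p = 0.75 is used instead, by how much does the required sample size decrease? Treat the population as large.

Conservative (p = 0.5): n = 1.751² × 0.25 / 0.062² ≈ 199.40 → 200.
Using p = 0.75: p(1−p) = 0.1875, so n = 1.751² × 0.1875 / 0.062² ≈ 149.55 → 150.
Reduction: 200 − 150 = 50.

50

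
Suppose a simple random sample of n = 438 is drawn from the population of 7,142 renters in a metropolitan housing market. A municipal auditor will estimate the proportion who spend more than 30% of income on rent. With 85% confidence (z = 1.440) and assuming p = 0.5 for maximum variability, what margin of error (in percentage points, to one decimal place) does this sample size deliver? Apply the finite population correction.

3.3

Finite-population factor: (N−n)/(N−1) = (7142−438)/(7142−1) = 0.9388.
SE(p̂) = √[p(1−p)/n · (N−n)/(N−1)] = √[0.2500/438 × 0.9388] = 0.02315.
E = z × SE = 1.440 × 0.02315 = 0.03333 ≈ 3.3 percentage points.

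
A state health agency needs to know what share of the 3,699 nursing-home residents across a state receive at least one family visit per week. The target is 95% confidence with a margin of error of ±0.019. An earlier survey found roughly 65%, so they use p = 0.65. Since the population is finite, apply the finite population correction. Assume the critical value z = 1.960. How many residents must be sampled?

Unadjusted: n₀ = 1.960² × 0.65 × 0.35 / 0.019² ≈ 2420.95, so n₀ = 2421.
Finite population correction with N = 3,699: n = n₀ / (1 + (n₀−1)/N) = 2421 / (1 + 2420/3699) = 2421 / 1.6542 ≈ 1463.52.
Rounding up, n = 1464.

1464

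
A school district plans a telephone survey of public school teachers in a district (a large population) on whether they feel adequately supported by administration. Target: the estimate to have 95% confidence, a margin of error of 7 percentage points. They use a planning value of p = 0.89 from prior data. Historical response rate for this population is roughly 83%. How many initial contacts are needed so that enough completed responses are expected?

For 95% confidence, z = 1.96.
Completed interviews needed: n₀ = 1.96² × 0.0979 / 0.070² ≈ 76.75 → 77.
At an 83% response rate, contacts needed = 77 / 0.83 ≈ 92.77 → 93.

93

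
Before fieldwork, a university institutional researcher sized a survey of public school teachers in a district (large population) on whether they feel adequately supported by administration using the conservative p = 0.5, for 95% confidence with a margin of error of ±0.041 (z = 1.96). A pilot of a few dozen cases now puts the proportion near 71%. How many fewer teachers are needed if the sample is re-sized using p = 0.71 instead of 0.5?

Conservative (p = 0.5): n = 1.96² × 0.25 / 0.041² ≈ 571.33 → 572.
Using p = 0.71: p(1−p) = 0.2059, so n = 1.96² × 0.2059 / 0.041² ≈ 470.54 → 471.
Reduction: 572 − 471 = 101.

101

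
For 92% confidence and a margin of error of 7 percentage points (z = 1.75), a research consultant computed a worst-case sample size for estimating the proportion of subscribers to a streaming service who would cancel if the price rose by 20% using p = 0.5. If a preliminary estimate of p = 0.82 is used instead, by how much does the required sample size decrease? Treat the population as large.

64

Conservative (p = 0.5): n = 1.75² × 0.25 / 0.070² ≈ 156.25 → 157.
Using p = 0.82: p(1−p) = 0.1476, so n = 1.75² × 0.1476 / 0.070² ≈ 92.25 → 93.
Reduction: 157 − 93 = 64.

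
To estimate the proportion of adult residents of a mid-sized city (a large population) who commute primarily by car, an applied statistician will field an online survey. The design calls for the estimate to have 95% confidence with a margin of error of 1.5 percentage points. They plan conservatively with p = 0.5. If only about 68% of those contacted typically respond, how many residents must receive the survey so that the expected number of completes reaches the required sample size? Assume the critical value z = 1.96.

Completed interviews needed: n₀ = 1.96² × 0.2500 / 0.015² ≈ 4268.44 → 4269.
At a 68% response rate, contacts needed = 4269 / 0.68 ≈ 6277.94 → 6278.

6278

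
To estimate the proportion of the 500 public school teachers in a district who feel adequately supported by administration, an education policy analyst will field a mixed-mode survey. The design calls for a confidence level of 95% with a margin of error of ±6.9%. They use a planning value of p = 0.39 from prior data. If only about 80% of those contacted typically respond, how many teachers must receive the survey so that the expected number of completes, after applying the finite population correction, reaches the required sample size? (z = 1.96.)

Completed interviews needed (unadjusted): n₀ = 1.96² × 0.2379 / 0.069² ≈ 191.96 → 192.
FPC for N = 500: n = 192 / (1 + 191/500) = 192 / 1.3820 ≈ 138.93 → 139.
At an 80% response rate, contacts needed = 139 / 0.80 ≈ 173.75 → 174.

174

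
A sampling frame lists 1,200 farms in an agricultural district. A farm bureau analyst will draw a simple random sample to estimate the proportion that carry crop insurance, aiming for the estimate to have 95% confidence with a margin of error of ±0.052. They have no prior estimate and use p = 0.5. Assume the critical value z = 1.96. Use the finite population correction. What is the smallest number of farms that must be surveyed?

275

Unadjusted: n₀ = 1.96² × 0.50 × 0.50 / 0.052² ≈ 355.18, so n₀ = 356.
Finite population correction with N = 1,200: n = n₀ / (1 + (n₀−1)/N) = 356 / (1 + 355/1200) = 356 / 1.2958 ≈ 274.73.
Rounding up, n = 275.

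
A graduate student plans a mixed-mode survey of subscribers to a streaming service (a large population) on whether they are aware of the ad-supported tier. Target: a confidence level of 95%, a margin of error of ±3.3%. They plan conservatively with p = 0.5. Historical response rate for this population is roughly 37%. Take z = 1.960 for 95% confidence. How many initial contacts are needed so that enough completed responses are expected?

Completed interviews needed: n₀ = 1.960² × 0.2500 / 0.033² ≈ 881.91 → 882.
At a 37% response rate, contacts needed = 882 / 0.37 ≈ 2383.78 → 2384.

2384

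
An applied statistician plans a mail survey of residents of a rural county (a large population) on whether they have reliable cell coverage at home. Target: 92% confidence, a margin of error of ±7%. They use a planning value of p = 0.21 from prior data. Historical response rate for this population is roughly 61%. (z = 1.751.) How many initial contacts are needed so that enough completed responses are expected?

171

Completed interviews needed: n₀ = 1.751² × 0.1659 / 0.070² ≈ 103.81 → 104.
At a 61% response rate, contacts needed = 104 / 0.61 ≈ 170.49 → 171.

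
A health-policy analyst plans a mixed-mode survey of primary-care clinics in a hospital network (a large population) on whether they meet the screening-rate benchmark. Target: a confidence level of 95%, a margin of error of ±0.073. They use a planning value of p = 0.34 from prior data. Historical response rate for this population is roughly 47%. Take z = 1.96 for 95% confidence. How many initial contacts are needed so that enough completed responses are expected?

Completed interviews needed: n₀ = 1.96² × 0.2244 / 0.073² ≈ 161.77 → 162.
At a 47% response rate, contacts needed = 162 / 0.47 ≈ 344.68 → 345.

345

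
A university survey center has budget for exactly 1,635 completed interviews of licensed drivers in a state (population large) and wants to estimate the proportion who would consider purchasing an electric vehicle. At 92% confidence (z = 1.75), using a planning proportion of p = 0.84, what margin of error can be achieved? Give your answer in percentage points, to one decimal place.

1.6

SE(p̂) = √[p(1−p)/n] = √[0.1344/1635] = 0.00907.
E = z × SE = 1.75 × 0.00907 = 0.01587, or 1.6 percentage points.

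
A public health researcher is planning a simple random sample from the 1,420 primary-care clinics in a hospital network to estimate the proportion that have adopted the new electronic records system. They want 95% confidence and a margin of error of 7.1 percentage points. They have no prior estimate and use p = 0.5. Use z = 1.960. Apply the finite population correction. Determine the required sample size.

Unadjusted: n₀ = 1.960² × 0.50 × 0.50 / 0.071² ≈ 190.52, so n₀ = 191.
Finite population correction with N = 1,420: n = n₀ / (1 + (n₀−1)/N) = 191 / (1 + 190/1420) = 191 / 1.1338 ≈ 168.46.
Rounding up, n = 169.

169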